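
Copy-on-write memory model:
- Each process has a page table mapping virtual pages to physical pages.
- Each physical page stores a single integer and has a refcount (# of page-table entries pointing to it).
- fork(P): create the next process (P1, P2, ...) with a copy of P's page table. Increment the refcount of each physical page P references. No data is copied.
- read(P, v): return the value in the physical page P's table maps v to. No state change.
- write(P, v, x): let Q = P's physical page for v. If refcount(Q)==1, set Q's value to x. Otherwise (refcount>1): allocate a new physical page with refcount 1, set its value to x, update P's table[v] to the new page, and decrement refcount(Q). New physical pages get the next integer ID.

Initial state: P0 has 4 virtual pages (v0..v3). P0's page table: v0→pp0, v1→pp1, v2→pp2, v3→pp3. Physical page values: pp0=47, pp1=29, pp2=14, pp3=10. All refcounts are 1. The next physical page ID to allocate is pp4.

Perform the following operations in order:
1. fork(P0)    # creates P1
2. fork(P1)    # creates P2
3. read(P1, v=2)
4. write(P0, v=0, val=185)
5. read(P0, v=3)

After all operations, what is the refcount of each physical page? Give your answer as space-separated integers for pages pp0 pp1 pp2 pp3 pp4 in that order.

Answer: 2 3 3 3 1

Derivation:
Op 1: fork(P0) -> P1. 4 ppages; refcounts: pp0:2 pp1:2 pp2:2 pp3:2
Op 2: fork(P1) -> P2. 4 ppages; refcounts: pp0:3 pp1:3 pp2:3 pp3:3
Op 3: read(P1, v2) -> 14. No state change.
Op 4: write(P0, v0, 185). refcount(pp0)=3>1 -> COPY to pp4. 5 ppages; refcounts: pp0:2 pp1:3 pp2:3 pp3:3 pp4:1
Op 5: read(P0, v3) -> 10. No state change.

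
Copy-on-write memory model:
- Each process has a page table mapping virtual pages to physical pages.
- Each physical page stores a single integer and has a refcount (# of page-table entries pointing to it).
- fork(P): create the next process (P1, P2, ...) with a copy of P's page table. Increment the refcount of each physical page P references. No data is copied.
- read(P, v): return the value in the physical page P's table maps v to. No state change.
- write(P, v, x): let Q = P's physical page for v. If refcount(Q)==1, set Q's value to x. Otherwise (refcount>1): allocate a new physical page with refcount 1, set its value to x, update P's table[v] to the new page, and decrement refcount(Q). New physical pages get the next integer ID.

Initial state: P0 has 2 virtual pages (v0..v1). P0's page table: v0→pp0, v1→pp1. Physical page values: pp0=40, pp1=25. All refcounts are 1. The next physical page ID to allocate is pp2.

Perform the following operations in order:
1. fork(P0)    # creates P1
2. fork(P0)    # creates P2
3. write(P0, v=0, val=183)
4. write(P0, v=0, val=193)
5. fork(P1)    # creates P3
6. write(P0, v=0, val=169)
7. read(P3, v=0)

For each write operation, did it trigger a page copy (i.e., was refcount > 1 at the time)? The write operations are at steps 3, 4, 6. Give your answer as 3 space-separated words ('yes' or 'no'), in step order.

Op 1: fork(P0) -> P1. 2 ppages; refcounts: pp0:2 pp1:2
Op 2: fork(P0) -> P2. 2 ppages; refcounts: pp0:3 pp1:3
Op 3: write(P0, v0, 183). refcount(pp0)=3>1 -> COPY to pp2. 3 ppages; refcounts: pp0:2 pp1:3 pp2:1
Op 4: write(P0, v0, 193). refcount(pp2)=1 -> write in place. 3 ppages; refcounts: pp0:2 pp1:3 pp2:1
Op 5: fork(P1) -> P3. 3 ppages; refcounts: pp0:3 pp1:4 pp2:1
Op 6: write(P0, v0, 169). refcount(pp2)=1 -> write in place. 3 ppages; refcounts: pp0:3 pp1:4 pp2:1
Op 7: read(P3, v0) -> 40. No state change.

yes no no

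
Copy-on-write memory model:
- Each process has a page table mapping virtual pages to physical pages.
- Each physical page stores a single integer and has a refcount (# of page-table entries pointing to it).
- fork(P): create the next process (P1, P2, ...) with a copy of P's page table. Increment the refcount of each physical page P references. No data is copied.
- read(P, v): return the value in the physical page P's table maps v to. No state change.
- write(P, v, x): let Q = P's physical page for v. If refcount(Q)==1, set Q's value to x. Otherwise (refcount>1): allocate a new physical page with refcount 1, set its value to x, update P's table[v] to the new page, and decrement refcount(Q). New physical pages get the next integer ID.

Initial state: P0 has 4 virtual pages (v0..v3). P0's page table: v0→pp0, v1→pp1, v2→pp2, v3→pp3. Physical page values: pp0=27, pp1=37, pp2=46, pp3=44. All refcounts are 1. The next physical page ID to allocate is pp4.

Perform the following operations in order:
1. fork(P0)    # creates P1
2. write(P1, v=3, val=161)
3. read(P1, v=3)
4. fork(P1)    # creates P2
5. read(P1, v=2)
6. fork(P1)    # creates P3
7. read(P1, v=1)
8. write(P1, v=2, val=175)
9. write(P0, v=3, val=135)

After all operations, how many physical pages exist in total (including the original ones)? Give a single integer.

Op 1: fork(P0) -> P1. 4 ppages; refcounts: pp0:2 pp1:2 pp2:2 pp3:2
Op 2: write(P1, v3, 161). refcount(pp3)=2>1 -> COPY to pp4. 5 ppages; refcounts: pp0:2 pp1:2 pp2:2 pp3:1 pp4:1
Op 3: read(P1, v3) -> 161. No state change.
Op 4: fork(P1) -> P2. 5 ppages; refcounts: pp0:3 pp1:3 pp2:3 pp3:1 pp4:2
Op 5: read(P1, v2) -> 46. No state change.
Op 6: fork(P1) -> P3. 5 ppages; refcounts: pp0:4 pp1:4 pp2:4 pp3:1 pp4:3
Op 7: read(P1, v1) -> 37. No state change.
Op 8: write(P1, v2, 175). refcount(pp2)=4>1 -> COPY to pp5. 6 ppages; refcounts: pp0:4 pp1:4 pp2:3 pp3:1 pp4:3 pp5:1
Op 9: write(P0, v3, 135). refcount(pp3)=1 -> write in place. 6 ppages; refcounts: pp0:4 pp1:4 pp2:3 pp3:1 pp4:3 pp5:1

Answer: 6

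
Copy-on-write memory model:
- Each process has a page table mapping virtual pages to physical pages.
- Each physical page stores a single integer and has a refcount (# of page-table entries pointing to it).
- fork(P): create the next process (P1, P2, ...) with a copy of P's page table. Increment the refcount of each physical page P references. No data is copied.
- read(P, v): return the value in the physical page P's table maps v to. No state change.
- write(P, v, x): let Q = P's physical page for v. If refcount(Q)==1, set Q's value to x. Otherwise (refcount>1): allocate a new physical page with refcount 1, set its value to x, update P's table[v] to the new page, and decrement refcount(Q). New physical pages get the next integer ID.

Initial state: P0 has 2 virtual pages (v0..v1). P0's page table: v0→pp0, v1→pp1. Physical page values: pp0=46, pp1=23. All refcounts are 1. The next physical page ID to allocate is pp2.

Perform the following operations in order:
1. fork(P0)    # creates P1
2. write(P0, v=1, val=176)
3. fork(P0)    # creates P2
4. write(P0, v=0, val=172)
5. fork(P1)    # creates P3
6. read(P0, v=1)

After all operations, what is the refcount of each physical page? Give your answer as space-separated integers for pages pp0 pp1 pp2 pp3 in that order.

Answer: 3 2 2 1

Derivation:
Op 1: fork(P0) -> P1. 2 ppages; refcounts: pp0:2 pp1:2
Op 2: write(P0, v1, 176). refcount(pp1)=2>1 -> COPY to pp2. 3 ppages; refcounts: pp0:2 pp1:1 pp2:1
Op 3: fork(P0) -> P2. 3 ppages; refcounts: pp0:3 pp1:1 pp2:2
Op 4: write(P0, v0, 172). refcount(pp0)=3>1 -> COPY to pp3. 4 ppages; refcounts: pp0:2 pp1:1 pp2:2 pp3:1
Op 5: fork(P1) -> P3. 4 ppages; refcounts: pp0:3 pp1:2 pp2:2 pp3:1
Op 6: read(P0, v1) -> 176. No state change.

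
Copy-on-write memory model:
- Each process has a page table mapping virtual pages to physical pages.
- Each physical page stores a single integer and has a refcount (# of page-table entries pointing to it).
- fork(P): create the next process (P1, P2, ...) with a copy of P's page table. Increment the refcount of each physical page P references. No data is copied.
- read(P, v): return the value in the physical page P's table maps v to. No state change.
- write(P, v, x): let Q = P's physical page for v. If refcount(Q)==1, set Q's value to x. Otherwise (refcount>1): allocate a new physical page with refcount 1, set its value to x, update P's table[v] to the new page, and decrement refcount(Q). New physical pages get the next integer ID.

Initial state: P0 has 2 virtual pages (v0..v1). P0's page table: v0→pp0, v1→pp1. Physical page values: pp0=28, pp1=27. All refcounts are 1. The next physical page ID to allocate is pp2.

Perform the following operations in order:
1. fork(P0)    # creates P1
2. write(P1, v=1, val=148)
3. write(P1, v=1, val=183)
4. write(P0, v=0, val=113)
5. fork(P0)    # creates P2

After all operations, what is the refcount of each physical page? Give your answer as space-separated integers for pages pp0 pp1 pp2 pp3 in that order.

Op 1: fork(P0) -> P1. 2 ppages; refcounts: pp0:2 pp1:2
Op 2: write(P1, v1, 148). refcount(pp1)=2>1 -> COPY to pp2. 3 ppages; refcounts: pp0:2 pp1:1 pp2:1
Op 3: write(P1, v1, 183). refcount(pp2)=1 -> write in place. 3 ppages; refcounts: pp0:2 pp1:1 pp2:1
Op 4: write(P0, v0, 113). refcount(pp0)=2>1 -> COPY to pp3. 4 ppages; refcounts: pp0:1 pp1:1 pp2:1 pp3:1
Op 5: fork(P0) -> P2. 4 ppages; refcounts: pp0:1 pp1:2 pp2:1 pp3:2

Answer: 1 2 1 2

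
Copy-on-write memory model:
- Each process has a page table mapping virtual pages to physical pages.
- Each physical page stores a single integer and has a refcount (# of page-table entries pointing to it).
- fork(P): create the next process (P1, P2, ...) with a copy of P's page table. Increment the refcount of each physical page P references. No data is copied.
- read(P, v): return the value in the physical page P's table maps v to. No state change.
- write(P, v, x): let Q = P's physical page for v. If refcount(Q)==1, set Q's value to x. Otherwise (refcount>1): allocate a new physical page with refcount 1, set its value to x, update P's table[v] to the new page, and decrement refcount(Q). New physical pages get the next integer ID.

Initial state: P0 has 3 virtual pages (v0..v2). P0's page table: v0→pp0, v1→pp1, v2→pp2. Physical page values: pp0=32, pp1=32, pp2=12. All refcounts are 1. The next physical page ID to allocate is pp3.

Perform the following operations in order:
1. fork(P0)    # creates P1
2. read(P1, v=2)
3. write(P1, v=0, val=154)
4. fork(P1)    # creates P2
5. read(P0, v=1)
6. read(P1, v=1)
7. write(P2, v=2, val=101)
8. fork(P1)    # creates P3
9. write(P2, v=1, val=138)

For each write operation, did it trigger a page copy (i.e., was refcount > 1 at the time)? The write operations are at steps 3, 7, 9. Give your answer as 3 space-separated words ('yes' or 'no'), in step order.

Op 1: fork(P0) -> P1. 3 ppages; refcounts: pp0:2 pp1:2 pp2:2
Op 2: read(P1, v2) -> 12. No state change.
Op 3: write(P1, v0, 154). refcount(pp0)=2>1 -> COPY to pp3. 4 ppages; refcounts: pp0:1 pp1:2 pp2:2 pp3:1
Op 4: fork(P1) -> P2. 4 ppages; refcounts: pp0:1 pp1:3 pp2:3 pp3:2
Op 5: read(P0, v1) -> 32. No state change.
Op 6: read(P1, v1) -> 32. No state change.
Op 7: write(P2, v2, 101). refcount(pp2)=3>1 -> COPY to pp4. 5 ppages; refcounts: pp0:1 pp1:3 pp2:2 pp3:2 pp4:1
Op 8: fork(P1) -> P3. 5 ppages; refcounts: pp0:1 pp1:4 pp2:3 pp3:3 pp4:1
Op 9: write(P2, v1, 138). refcount(pp1)=4>1 -> COPY to pp5. 6 ppages; refcounts: pp0:1 pp1:3 pp2:3 pp3:3 pp4:1 pp5:1

yes yes yes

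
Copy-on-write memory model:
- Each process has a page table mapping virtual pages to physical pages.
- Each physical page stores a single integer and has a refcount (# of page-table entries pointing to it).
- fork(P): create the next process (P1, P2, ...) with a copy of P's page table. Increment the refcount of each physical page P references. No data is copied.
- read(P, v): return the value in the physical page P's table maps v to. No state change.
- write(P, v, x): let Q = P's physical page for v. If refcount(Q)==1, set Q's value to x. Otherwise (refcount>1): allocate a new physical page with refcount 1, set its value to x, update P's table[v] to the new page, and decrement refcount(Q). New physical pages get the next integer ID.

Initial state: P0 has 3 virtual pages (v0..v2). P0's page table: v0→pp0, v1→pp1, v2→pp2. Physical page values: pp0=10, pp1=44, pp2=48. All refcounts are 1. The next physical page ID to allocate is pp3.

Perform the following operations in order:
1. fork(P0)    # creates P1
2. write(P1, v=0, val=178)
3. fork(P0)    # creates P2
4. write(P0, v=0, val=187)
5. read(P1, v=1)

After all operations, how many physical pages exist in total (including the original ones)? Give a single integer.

Op 1: fork(P0) -> P1. 3 ppages; refcounts: pp0:2 pp1:2 pp2:2
Op 2: write(P1, v0, 178). refcount(pp0)=2>1 -> COPY to pp3. 4 ppages; refcounts: pp0:1 pp1:2 pp2:2 pp3:1
Op 3: fork(P0) -> P2. 4 ppages; refcounts: pp0:2 pp1:3 pp2:3 pp3:1
Op 4: write(P0, v0, 187). refcount(pp0)=2>1 -> COPY to pp4. 5 ppages; refcounts: pp0:1 pp1:3 pp2:3 pp3:1 pp4:1
Op 5: read(P1, v1) -> 44. No state change.

Answer: 5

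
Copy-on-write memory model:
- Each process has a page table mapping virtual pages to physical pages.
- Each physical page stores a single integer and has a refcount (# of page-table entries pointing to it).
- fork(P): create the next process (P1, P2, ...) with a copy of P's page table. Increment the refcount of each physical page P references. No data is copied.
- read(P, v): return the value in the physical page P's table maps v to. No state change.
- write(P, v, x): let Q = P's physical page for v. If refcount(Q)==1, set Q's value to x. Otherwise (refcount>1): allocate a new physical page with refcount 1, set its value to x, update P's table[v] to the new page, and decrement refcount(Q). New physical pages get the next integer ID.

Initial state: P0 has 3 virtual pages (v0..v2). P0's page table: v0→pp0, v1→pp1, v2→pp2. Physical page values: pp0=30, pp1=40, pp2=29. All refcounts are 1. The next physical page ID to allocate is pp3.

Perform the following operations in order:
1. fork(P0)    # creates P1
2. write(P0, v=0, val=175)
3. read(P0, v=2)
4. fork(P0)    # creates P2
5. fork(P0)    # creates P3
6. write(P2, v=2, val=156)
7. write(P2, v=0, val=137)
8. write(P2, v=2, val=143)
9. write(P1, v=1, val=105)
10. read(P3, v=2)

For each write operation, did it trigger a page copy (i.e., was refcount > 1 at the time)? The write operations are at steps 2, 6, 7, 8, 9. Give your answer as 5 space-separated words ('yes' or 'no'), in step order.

Op 1: fork(P0) -> P1. 3 ppages; refcounts: pp0:2 pp1:2 pp2:2
Op 2: write(P0, v0, 175). refcount(pp0)=2>1 -> COPY to pp3. 4 ppages; refcounts: pp0:1 pp1:2 pp2:2 pp3:1
Op 3: read(P0, v2) -> 29. No state change.
Op 4: fork(P0) -> P2. 4 ppages; refcounts: pp0:1 pp1:3 pp2:3 pp3:2
Op 5: fork(P0) -> P3. 4 ppages; refcounts: pp0:1 pp1:4 pp2:4 pp3:3
Op 6: write(P2, v2, 156). refcount(pp2)=4>1 -> COPY to pp4. 5 ppages; refcounts: pp0:1 pp1:4 pp2:3 pp3:3 pp4:1
Op 7: write(P2, v0, 137). refcount(pp3)=3>1 -> COPY to pp5. 6 ppages; refcounts: pp0:1 pp1:4 pp2:3 pp3:2 pp4:1 pp5:1
Op 8: write(P2, v2, 143). refcount(pp4)=1 -> write in place. 6 ppages; refcounts: pp0:1 pp1:4 pp2:3 pp3:2 pp4:1 pp5:1
Op 9: write(P1, v1, 105). refcount(pp1)=4>1 -> COPY to pp6. 7 ppages; refcounts: pp0:1 pp1:3 pp2:3 pp3:2 pp4:1 pp5:1 pp6:1
Op 10: read(P3, v2) -> 29. No state change.

yes yes yes no yes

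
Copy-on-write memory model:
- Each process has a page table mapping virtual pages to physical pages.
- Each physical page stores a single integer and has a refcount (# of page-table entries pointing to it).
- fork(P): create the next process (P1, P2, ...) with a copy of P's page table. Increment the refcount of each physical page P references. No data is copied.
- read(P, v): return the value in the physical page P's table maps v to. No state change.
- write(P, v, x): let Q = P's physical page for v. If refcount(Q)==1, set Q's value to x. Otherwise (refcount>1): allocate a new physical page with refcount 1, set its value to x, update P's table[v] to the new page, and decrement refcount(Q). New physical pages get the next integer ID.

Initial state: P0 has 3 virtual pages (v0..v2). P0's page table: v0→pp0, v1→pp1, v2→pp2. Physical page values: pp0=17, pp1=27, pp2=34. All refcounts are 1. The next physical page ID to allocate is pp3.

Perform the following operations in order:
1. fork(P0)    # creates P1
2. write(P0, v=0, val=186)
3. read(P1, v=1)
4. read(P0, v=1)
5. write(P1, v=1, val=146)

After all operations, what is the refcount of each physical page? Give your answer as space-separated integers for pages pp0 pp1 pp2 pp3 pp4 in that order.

Answer: 1 1 2 1 1

Derivation:
Op 1: fork(P0) -> P1. 3 ppages; refcounts: pp0:2 pp1:2 pp2:2
Op 2: write(P0, v0, 186). refcount(pp0)=2>1 -> COPY to pp3. 4 ppages; refcounts: pp0:1 pp1:2 pp2:2 pp3:1
Op 3: read(P1, v1) -> 27. No state change.
Op 4: read(P0, v1) -> 27. No state change.
Op 5: write(P1, v1, 146). refcount(pp1)=2>1 -> COPY to pp4. 5 ppages; refcounts: pp0:1 pp1:1 pp2:2 pp3:1 pp4:1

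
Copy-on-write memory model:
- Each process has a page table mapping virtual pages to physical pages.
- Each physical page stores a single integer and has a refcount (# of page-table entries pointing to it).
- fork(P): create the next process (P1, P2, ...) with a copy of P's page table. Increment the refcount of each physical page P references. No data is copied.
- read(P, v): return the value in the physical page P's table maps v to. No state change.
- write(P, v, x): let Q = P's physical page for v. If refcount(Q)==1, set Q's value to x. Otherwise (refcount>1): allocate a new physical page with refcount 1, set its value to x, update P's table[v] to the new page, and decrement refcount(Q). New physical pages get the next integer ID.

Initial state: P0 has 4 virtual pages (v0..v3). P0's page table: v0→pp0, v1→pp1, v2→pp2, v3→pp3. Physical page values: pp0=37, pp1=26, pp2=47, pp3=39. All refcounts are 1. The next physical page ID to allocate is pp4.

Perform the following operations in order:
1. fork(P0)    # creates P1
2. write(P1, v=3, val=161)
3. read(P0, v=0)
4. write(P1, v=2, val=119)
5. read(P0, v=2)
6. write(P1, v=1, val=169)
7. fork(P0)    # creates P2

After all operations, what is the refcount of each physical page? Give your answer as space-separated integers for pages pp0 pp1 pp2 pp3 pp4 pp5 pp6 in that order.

Answer: 3 2 2 2 1 1 1

Derivation:
Op 1: fork(P0) -> P1. 4 ppages; refcounts: pp0:2 pp1:2 pp2:2 pp3:2
Op 2: write(P1, v3, 161). refcount(pp3)=2>1 -> COPY to pp4. 5 ppages; refcounts: pp0:2 pp1:2 pp2:2 pp3:1 pp4:1
Op 3: read(P0, v0) -> 37. No state change.
Op 4: write(P1, v2, 119). refcount(pp2)=2>1 -> COPY to pp5. 6 ppages; refcounts: pp0:2 pp1:2 pp2:1 pp3:1 pp4:1 pp5:1
Op 5: read(P0, v2) -> 47. No state change.
Op 6: write(P1, v1, 169). refcount(pp1)=2>1 -> COPY to pp6. 7 ppages; refcounts: pp0:2 pp1:1 pp2:1 pp3:1 pp4:1 pp5:1 pp6:1
Op 7: fork(P0) -> P2. 7 ppages; refcounts: pp0:3 pp1:2 pp2:2 pp3:2 pp4:1 pp5:1 pp6:1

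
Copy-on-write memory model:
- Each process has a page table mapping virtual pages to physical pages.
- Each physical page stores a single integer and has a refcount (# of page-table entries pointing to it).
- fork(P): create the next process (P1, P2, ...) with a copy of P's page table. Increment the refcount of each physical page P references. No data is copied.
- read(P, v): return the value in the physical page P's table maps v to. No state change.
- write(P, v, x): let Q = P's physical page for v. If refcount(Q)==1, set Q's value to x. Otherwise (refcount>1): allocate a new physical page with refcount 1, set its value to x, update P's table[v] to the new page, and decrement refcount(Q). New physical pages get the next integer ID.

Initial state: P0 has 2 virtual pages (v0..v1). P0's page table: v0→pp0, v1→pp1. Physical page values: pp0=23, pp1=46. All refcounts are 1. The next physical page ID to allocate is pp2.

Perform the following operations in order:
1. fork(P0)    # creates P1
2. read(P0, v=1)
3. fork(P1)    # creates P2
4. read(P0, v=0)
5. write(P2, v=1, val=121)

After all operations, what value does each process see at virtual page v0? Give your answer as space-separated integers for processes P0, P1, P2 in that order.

Op 1: fork(P0) -> P1. 2 ppages; refcounts: pp0:2 pp1:2
Op 2: read(P0, v1) -> 46. No state change.
Op 3: fork(P1) -> P2. 2 ppages; refcounts: pp0:3 pp1:3
Op 4: read(P0, v0) -> 23. No state change.
Op 5: write(P2, v1, 121). refcount(pp1)=3>1 -> COPY to pp2. 3 ppages; refcounts: pp0:3 pp1:2 pp2:1
P0: v0 -> pp0 = 23
P1: v0 -> pp0 = 23
P2: v0 -> pp0 = 23

Answer: 23 23 23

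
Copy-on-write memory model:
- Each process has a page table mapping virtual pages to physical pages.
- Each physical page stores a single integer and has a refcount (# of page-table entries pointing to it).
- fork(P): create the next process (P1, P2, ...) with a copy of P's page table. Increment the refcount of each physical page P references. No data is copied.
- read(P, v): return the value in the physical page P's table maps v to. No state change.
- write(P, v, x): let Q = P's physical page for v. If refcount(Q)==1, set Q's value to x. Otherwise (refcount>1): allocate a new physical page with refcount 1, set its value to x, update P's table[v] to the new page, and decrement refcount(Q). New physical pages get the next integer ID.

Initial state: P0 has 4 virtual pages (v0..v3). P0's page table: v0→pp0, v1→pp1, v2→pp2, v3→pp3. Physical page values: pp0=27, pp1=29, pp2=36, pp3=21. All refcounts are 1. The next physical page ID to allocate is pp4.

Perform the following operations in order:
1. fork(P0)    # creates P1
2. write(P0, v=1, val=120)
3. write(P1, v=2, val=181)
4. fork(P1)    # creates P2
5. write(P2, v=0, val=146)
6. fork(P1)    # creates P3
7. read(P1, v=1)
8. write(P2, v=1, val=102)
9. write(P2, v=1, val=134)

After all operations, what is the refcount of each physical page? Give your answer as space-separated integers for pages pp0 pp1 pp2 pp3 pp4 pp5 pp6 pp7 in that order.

Op 1: fork(P0) -> P1. 4 ppages; refcounts: pp0:2 pp1:2 pp2:2 pp3:2
Op 2: write(P0, v1, 120). refcount(pp1)=2>1 -> COPY to pp4. 5 ppages; refcounts: pp0:2 pp1:1 pp2:2 pp3:2 pp4:1
Op 3: write(P1, v2, 181). refcount(pp2)=2>1 -> COPY to pp5. 6 ppages; refcounts: pp0:2 pp1:1 pp2:1 pp3:2 pp4:1 pp5:1
Op 4: fork(P1) -> P2. 6 ppages; refcounts: pp0:3 pp1:2 pp2:1 pp3:3 pp4:1 pp5:2
Op 5: write(P2, v0, 146). refcount(pp0)=3>1 -> COPY to pp6. 7 ppages; refcounts: pp0:2 pp1:2 pp2:1 pp3:3 pp4:1 pp5:2 pp6:1
Op 6: fork(P1) -> P3. 7 ppages; refcounts: pp0:3 pp1:3 pp2:1 pp3:4 pp4:1 pp5:3 pp6:1
Op 7: read(P1, v1) -> 29. No state change.
Op 8: write(P2, v1, 102). refcount(pp1)=3>1 -> COPY to pp7. 8 ppages; refcounts: pp0:3 pp1:2 pp2:1 pp3:4 pp4:1 pp5:3 pp6:1 pp7:1
Op 9: write(P2, v1, 134). refcount(pp7)=1 -> write in place. 8 ppages; refcounts: pp0:3 pp1:2 pp2:1 pp3:4 pp4:1 pp5:3 pp6:1 pp7:1

Answer: 3 2 1 4 1 3 1 1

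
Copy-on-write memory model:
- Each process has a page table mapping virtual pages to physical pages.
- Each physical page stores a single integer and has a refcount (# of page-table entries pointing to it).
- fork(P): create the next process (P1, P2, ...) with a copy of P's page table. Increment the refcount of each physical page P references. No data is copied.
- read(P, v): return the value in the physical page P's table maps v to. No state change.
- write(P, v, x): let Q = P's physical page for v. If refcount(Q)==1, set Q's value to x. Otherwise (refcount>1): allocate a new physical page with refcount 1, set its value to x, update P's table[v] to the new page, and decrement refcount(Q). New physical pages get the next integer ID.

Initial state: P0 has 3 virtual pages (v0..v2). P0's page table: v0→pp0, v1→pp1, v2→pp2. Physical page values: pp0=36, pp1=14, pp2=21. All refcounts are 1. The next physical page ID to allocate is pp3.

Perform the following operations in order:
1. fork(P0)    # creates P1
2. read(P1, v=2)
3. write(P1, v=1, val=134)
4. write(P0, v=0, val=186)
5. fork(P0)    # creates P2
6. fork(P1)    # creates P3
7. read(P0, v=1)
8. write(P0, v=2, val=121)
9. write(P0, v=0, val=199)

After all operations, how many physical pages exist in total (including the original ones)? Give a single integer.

Answer: 7

Derivation:
Op 1: fork(P0) -> P1. 3 ppages; refcounts: pp0:2 pp1:2 pp2:2
Op 2: read(P1, v2) -> 21. No state change.
Op 3: write(P1, v1, 134). refcount(pp1)=2>1 -> COPY to pp3. 4 ppages; refcounts: pp0:2 pp1:1 pp2:2 pp3:1
Op 4: write(P0, v0, 186). refcount(pp0)=2>1 -> COPY to pp4. 5 ppages; refcounts: pp0:1 pp1:1 pp2:2 pp3:1 pp4:1
Op 5: fork(P0) -> P2. 5 ppages; refcounts: pp0:1 pp1:2 pp2:3 pp3:1 pp4:2
Op 6: fork(P1) -> P3. 5 ppages; refcounts: pp0:2 pp1:2 pp2:4 pp3:2 pp4:2
Op 7: read(P0, v1) -> 14. No state change.
Op 8: write(P0, v2, 121). refcount(pp2)=4>1 -> COPY to pp5. 6 ppages; refcounts: pp0:2 pp1:2 pp2:3 pp3:2 pp4:2 pp5:1
Op 9: write(P0, v0, 199). refcount(pp4)=2>1 -> COPY to pp6. 7 ppages; refcounts: pp0:2 pp1:2 pp2:3 pp3:2 pp4:1 pp5:1 pp6:1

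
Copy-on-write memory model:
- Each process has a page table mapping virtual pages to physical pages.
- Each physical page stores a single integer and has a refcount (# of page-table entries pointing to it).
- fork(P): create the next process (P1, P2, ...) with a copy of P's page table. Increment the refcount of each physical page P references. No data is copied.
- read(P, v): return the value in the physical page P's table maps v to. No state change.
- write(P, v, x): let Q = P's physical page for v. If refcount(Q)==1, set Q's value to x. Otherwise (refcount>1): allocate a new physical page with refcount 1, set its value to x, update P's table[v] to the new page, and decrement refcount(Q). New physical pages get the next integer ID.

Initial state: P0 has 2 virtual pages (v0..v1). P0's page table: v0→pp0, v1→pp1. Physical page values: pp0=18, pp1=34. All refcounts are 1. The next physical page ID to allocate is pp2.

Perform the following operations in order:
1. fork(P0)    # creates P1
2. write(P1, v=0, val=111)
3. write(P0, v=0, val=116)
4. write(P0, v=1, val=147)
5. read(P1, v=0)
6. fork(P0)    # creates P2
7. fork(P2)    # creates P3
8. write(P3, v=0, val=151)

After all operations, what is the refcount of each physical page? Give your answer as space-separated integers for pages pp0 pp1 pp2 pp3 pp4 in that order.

Answer: 2 1 1 3 1

Derivation:
Op 1: fork(P0) -> P1. 2 ppages; refcounts: pp0:2 pp1:2
Op 2: write(P1, v0, 111). refcount(pp0)=2>1 -> COPY to pp2. 3 ppages; refcounts: pp0:1 pp1:2 pp2:1
Op 3: write(P0, v0, 116). refcount(pp0)=1 -> write in place. 3 ppages; refcounts: pp0:1 pp1:2 pp2:1
Op 4: write(P0, v1, 147). refcount(pp1)=2>1 -> COPY to pp3. 4 ppages; refcounts: pp0:1 pp1:1 pp2:1 pp3:1
Op 5: read(P1, v0) -> 111. No state change.
Op 6: fork(P0) -> P2. 4 ppages; refcounts: pp0:2 pp1:1 pp2:1 pp3:2
Op 7: fork(P2) -> P3. 4 ppages; refcounts: pp0:3 pp1:1 pp2:1 pp3:3
Op 8: write(P3, v0, 151). refcount(pp0)=3>1 -> COPY to pp4. 5 ppages; refcounts: pp0:2 pp1:1 pp2:1 pp3:3 pp4:1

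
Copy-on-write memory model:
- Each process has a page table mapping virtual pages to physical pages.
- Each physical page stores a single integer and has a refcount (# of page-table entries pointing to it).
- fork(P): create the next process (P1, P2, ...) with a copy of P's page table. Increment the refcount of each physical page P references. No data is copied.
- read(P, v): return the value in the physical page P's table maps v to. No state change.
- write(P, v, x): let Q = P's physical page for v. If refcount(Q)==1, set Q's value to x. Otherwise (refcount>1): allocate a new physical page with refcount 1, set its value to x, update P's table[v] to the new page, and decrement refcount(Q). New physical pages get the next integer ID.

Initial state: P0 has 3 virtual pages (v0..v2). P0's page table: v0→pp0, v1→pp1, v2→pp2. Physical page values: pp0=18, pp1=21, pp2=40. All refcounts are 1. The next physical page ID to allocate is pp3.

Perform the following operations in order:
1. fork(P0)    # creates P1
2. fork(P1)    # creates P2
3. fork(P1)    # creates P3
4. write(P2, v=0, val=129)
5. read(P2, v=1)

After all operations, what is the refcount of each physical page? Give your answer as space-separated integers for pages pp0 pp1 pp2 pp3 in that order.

Op 1: fork(P0) -> P1. 3 ppages; refcounts: pp0:2 pp1:2 pp2:2
Op 2: fork(P1) -> P2. 3 ppages; refcounts: pp0:3 pp1:3 pp2:3
Op 3: fork(P1) -> P3. 3 ppages; refcounts: pp0:4 pp1:4 pp2:4
Op 4: write(P2, v0, 129). refcount(pp0)=4>1 -> COPY to pp3. 4 ppages; refcounts: pp0:3 pp1:4 pp2:4 pp3:1
Op 5: read(P2, v1) -> 21. No state change.

Answer: 3 4 4 1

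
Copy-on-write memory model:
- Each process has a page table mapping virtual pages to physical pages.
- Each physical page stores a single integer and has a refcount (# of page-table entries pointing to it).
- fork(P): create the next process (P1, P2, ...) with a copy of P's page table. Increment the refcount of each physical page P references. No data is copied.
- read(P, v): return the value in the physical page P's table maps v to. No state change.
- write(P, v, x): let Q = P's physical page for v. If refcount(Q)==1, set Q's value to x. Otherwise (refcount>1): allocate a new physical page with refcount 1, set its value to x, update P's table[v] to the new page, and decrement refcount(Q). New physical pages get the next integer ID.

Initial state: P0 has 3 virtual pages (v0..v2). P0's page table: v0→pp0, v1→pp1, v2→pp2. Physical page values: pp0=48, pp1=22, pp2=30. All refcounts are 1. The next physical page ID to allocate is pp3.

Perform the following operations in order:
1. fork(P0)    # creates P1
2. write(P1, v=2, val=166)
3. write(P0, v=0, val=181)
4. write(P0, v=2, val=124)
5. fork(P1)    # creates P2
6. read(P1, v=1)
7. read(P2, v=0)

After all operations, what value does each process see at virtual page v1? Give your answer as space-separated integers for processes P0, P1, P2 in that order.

Op 1: fork(P0) -> P1. 3 ppages; refcounts: pp0:2 pp1:2 pp2:2
Op 2: write(P1, v2, 166). refcount(pp2)=2>1 -> COPY to pp3. 4 ppages; refcounts: pp0:2 pp1:2 pp2:1 pp3:1
Op 3: write(P0, v0, 181). refcount(pp0)=2>1 -> COPY to pp4. 5 ppages; refcounts: pp0:1 pp1:2 pp2:1 pp3:1 pp4:1
Op 4: write(P0, v2, 124). refcount(pp2)=1 -> write in place. 5 ppages; refcounts: pp0:1 pp1:2 pp2:1 pp3:1 pp4:1
Op 5: fork(P1) -> P2. 5 ppages; refcounts: pp0:2 pp1:3 pp2:1 pp3:2 pp4:1
Op 6: read(P1, v1) -> 22. No state change.
Op 7: read(P2, v0) -> 48. No state change.
P0: v1 -> pp1 = 22
P1: v1 -> pp1 = 22
P2: v1 -> pp1 = 22

Answer: 22 22 22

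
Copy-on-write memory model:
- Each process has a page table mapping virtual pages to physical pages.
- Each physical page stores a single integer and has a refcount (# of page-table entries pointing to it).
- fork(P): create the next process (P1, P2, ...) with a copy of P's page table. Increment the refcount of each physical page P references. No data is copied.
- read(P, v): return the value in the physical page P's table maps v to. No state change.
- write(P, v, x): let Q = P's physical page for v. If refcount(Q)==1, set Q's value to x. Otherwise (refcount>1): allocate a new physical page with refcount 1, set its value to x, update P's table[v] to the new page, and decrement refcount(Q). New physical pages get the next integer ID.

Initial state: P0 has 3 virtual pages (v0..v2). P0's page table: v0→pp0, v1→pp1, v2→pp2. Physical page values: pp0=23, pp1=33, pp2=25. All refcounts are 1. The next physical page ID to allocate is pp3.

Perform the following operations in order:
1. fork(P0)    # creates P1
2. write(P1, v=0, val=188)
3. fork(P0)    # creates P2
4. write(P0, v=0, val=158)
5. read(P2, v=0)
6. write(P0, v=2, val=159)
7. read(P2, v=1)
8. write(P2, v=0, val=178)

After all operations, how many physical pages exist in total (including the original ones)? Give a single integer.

Answer: 6

Derivation:
Op 1: fork(P0) -> P1. 3 ppages; refcounts: pp0:2 pp1:2 pp2:2
Op 2: write(P1, v0, 188). refcount(pp0)=2>1 -> COPY to pp3. 4 ppages; refcounts: pp0:1 pp1:2 pp2:2 pp3:1
Op 3: fork(P0) -> P2. 4 ppages; refcounts: pp0:2 pp1:3 pp2:3 pp3:1
Op 4: write(P0, v0, 158). refcount(pp0)=2>1 -> COPY to pp4. 5 ppages; refcounts: pp0:1 pp1:3 pp2:3 pp3:1 pp4:1
Op 5: read(P2, v0) -> 23. No state change.
Op 6: write(P0, v2, 159). refcount(pp2)=3>1 -> COPY to pp5. 6 ppages; refcounts: pp0:1 pp1:3 pp2:2 pp3:1 pp4:1 pp5:1
Op 7: read(P2, v1) -> 33. No state change.
Op 8: write(P2, v0, 178). refcount(pp0)=1 -> write in place. 6 ppages; refcounts: pp0:1 pp1:3 pp2:2 pp3:1 pp4:1 pp5:1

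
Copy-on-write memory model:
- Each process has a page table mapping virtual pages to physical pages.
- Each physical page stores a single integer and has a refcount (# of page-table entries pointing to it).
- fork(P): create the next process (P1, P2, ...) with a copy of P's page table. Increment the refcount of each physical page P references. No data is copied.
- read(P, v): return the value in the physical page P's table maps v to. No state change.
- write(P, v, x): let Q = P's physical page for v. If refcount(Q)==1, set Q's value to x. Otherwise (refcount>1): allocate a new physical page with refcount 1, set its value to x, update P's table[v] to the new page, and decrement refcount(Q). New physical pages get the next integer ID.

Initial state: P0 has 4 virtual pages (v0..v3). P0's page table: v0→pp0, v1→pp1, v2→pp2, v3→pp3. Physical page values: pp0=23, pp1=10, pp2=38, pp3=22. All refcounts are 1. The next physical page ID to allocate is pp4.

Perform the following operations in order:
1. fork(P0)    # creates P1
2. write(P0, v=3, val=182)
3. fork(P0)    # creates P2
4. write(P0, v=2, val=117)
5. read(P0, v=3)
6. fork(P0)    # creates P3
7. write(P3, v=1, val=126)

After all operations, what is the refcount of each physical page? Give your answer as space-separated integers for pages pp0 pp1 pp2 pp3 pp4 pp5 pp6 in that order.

Op 1: fork(P0) -> P1. 4 ppages; refcounts: pp0:2 pp1:2 pp2:2 pp3:2
Op 2: write(P0, v3, 182). refcount(pp3)=2>1 -> COPY to pp4. 5 ppages; refcounts: pp0:2 pp1:2 pp2:2 pp3:1 pp4:1
Op 3: fork(P0) -> P2. 5 ppages; refcounts: pp0:3 pp1:3 pp2:3 pp3:1 pp4:2
Op 4: write(P0, v2, 117). refcount(pp2)=3>1 -> COPY to pp5. 6 ppages; refcounts: pp0:3 pp1:3 pp2:2 pp3:1 pp4:2 pp5:1
Op 5: read(P0, v3) -> 182. No state change.
Op 6: fork(P0) -> P3. 6 ppages; refcounts: pp0:4 pp1:4 pp2:2 pp3:1 pp4:3 pp5:2
Op 7: write(P3, v1, 126). refcount(pp1)=4>1 -> COPY to pp6. 7 ppages; refcounts: pp0:4 pp1:3 pp2:2 pp3:1 pp4:3 pp5:2 pp6:1

Answer: 4 3 2 1 3 2 1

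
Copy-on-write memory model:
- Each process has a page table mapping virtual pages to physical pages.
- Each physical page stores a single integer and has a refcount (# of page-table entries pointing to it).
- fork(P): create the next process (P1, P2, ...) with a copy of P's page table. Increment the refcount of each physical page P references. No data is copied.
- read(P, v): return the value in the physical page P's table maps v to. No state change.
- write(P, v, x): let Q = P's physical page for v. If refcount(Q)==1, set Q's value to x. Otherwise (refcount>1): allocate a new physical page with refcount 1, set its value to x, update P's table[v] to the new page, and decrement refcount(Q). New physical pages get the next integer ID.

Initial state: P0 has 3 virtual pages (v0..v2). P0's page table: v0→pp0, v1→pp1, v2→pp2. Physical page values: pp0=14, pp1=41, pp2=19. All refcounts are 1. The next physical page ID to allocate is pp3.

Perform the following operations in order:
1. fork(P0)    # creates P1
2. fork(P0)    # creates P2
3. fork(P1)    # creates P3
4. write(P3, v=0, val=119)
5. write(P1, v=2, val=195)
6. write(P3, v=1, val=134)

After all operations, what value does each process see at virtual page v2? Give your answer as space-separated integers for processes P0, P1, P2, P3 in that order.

Answer: 19 195 19 19

Derivation:
Op 1: fork(P0) -> P1. 3 ppages; refcounts: pp0:2 pp1:2 pp2:2
Op 2: fork(P0) -> P2. 3 ppages; refcounts: pp0:3 pp1:3 pp2:3
Op 3: fork(P1) -> P3. 3 ppages; refcounts: pp0:4 pp1:4 pp2:4
Op 4: write(P3, v0, 119). refcount(pp0)=4>1 -> COPY to pp3. 4 ppages; refcounts: pp0:3 pp1:4 pp2:4 pp3:1
Op 5: write(P1, v2, 195). refcount(pp2)=4>1 -> COPY to pp4. 5 ppages; refcounts: pp0:3 pp1:4 pp2:3 pp3:1 pp4:1
Op 6: write(P3, v1, 134). refcount(pp1)=4>1 -> COPY to pp5. 6 ppages; refcounts: pp0:3 pp1:3 pp2:3 pp3:1 pp4:1 pp5:1
P0: v2 -> pp2 = 19
P1: v2 -> pp4 = 195
P2: v2 -> pp2 = 19
P3: v2 -> pp2 = 19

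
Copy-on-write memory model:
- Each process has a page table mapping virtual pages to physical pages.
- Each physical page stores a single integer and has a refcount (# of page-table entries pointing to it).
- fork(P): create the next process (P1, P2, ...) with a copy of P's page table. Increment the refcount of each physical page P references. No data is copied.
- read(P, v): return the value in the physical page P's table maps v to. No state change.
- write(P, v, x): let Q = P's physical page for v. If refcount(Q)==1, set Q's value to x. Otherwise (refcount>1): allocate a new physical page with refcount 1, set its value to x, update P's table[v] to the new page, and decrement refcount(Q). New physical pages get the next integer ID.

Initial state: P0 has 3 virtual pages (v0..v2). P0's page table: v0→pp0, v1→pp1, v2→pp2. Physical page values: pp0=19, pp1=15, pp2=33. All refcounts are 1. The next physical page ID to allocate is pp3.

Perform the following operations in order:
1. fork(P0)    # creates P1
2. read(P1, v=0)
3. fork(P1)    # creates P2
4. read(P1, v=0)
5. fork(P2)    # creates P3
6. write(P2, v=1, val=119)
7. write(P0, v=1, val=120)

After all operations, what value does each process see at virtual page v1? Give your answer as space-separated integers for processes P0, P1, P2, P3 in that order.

Op 1: fork(P0) -> P1. 3 ppages; refcounts: pp0:2 pp1:2 pp2:2
Op 2: read(P1, v0) -> 19. No state change.
Op 3: fork(P1) -> P2. 3 ppages; refcounts: pp0:3 pp1:3 pp2:3
Op 4: read(P1, v0) -> 19. No state change.
Op 5: fork(P2) -> P3. 3 ppages; refcounts: pp0:4 pp1:4 pp2:4
Op 6: write(P2, v1, 119). refcount(pp1)=4>1 -> COPY to pp3. 4 ppages; refcounts: pp0:4 pp1:3 pp2:4 pp3:1
Op 7: write(P0, v1, 120). refcount(pp1)=3>1 -> COPY to pp4. 5 ppages; refcounts: pp0:4 pp1:2 pp2:4 pp3:1 pp4:1
P0: v1 -> pp4 = 120
P1: v1 -> pp1 = 15
P2: v1 -> pp3 = 119
P3: v1 -> pp1 = 15

Answer: 120 15 119 15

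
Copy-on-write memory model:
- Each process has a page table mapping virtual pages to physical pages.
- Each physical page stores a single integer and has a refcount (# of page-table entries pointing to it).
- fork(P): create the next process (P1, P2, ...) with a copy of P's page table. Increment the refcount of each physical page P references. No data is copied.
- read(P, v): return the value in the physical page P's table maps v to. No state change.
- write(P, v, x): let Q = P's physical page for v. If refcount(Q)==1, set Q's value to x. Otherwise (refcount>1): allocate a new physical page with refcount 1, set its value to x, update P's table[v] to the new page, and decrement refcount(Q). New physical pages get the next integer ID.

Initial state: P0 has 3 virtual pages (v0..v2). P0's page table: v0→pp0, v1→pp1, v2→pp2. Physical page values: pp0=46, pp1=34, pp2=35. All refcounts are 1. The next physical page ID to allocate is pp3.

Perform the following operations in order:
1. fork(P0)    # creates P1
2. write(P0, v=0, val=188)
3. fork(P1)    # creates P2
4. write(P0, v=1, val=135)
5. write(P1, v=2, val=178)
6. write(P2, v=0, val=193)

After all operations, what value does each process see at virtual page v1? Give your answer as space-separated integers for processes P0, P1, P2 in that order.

Op 1: fork(P0) -> P1. 3 ppages; refcounts: pp0:2 pp1:2 pp2:2
Op 2: write(P0, v0, 188). refcount(pp0)=2>1 -> COPY to pp3. 4 ppages; refcounts: pp0:1 pp1:2 pp2:2 pp3:1
Op 3: fork(P1) -> P2. 4 ppages; refcounts: pp0:2 pp1:3 pp2:3 pp3:1
Op 4: write(P0, v1, 135). refcount(pp1)=3>1 -> COPY to pp4. 5 ppages; refcounts: pp0:2 pp1:2 pp2:3 pp3:1 pp4:1
Op 5: write(P1, v2, 178). refcount(pp2)=3>1 -> COPY to pp5. 6 ppages; refcounts: pp0:2 pp1:2 pp2:2 pp3:1 pp4:1 pp5:1
Op 6: write(P2, v0, 193). refcount(pp0)=2>1 -> COPY to pp6. 7 ppages; refcounts: pp0:1 pp1:2 pp2:2 pp3:1 pp4:1 pp5:1 pp6:1
P0: v1 -> pp4 = 135
P1: v1 -> pp1 = 34
P2: v1 -> pp1 = 34

Answer: 135 34 34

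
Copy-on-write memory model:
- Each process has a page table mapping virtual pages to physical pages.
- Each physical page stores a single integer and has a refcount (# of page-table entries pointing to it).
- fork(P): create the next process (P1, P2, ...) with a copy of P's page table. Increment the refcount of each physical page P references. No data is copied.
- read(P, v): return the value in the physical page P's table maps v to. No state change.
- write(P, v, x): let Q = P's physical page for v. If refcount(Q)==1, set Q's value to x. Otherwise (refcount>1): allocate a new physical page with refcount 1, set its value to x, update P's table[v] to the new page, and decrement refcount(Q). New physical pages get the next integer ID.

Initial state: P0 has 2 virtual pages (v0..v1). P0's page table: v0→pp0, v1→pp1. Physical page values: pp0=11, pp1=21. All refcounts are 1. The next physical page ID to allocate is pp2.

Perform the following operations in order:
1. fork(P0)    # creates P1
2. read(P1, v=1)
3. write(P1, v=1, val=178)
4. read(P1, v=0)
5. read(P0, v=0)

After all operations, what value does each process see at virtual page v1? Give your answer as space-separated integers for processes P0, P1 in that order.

Op 1: fork(P0) -> P1. 2 ppages; refcounts: pp0:2 pp1:2
Op 2: read(P1, v1) -> 21. No state change.
Op 3: write(P1, v1, 178). refcount(pp1)=2>1 -> COPY to pp2. 3 ppages; refcounts: pp0:2 pp1:1 pp2:1
Op 4: read(P1, v0) -> 11. No state change.
Op 5: read(P0, v0) -> 11. No state change.
P0: v1 -> pp1 = 21
P1: v1 -> pp2 = 178

Answer: 21 178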